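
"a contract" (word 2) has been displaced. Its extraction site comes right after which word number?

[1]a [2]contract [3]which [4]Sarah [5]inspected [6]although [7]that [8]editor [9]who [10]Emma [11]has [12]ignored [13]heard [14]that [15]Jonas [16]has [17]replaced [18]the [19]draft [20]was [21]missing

The displaced element is "a contract" (word 2).
It functions as the direct object of "inspected", so the gap sits immediately after word 5 ("inspected").
Base order: Sarah inspected a contract although that editor who Emma has ignored heard that Jonas has replaced the draft.

5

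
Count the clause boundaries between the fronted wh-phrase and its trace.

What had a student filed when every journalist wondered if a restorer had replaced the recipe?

"what" originates inside the matrix clause — no clause boundary is crossed.

0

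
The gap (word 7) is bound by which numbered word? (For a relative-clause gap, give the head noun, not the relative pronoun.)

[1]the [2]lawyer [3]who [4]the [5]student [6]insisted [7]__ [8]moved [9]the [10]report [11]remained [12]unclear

The gap at 7 is the subject of "moved", inside a relative clause.
The relative pronoun is "who" (word 3); it is bound by the head noun immediately before it.
Its filler is the head noun "lawyer", at word 2.

2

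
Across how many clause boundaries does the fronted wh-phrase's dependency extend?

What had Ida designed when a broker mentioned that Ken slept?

0

"what" originates inside the matrix clause — no clause boundary is crossed.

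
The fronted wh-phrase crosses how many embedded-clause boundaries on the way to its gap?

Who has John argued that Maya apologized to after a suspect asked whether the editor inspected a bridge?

1

"who" is extracted from the PP object of "apologized".
Boundaries crossed, outermost first: [that] — 1 in total.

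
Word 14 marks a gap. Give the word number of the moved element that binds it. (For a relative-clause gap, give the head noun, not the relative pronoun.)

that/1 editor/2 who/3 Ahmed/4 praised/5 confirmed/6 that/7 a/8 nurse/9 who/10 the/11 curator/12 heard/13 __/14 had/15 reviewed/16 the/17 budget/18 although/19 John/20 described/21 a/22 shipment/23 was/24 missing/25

The gap at 14 is the subject of "reviewed", inside a relative clause.
The relative pronoun is "who" (word 10); it is bound by the head noun immediately before it.
Its filler is the head noun "nurse", at word 9.

9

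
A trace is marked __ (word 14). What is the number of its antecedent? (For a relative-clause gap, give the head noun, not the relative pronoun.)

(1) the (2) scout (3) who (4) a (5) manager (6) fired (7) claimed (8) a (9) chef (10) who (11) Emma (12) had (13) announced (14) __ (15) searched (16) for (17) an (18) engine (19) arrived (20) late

9

The gap at 14 is the subject of "searched", inside a relative clause.
The relative pronoun is "who" (word 10); it is bound by the head noun immediately before it.
Its filler is the head noun "chef", at word 9.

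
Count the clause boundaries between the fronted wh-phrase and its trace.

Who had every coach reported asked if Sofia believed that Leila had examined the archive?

1

"who" is extracted from the subject of "asked".
Boundaries crossed, outermost first: [Ø] — 1 in total.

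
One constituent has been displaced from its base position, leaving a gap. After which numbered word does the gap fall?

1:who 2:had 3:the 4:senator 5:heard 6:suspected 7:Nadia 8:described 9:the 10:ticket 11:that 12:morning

5

The displaced element is "who" (word 1).
It is linked across 1 clause boundary (Ø).
It functions as the subject of "suspected", so the gap sits immediately after word 5 ("heard").
Base order: The senator had heard that who suspected Nadia described the ticket that morning.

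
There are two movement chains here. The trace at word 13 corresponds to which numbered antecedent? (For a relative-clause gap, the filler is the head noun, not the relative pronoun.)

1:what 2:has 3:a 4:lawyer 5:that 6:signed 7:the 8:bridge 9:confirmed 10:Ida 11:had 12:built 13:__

1

The marked gap is the direct object of "built".
Its filler is the fronted wh-phrase "what", at word 1.
(The other dependency links word 4 to a gap after word 5.)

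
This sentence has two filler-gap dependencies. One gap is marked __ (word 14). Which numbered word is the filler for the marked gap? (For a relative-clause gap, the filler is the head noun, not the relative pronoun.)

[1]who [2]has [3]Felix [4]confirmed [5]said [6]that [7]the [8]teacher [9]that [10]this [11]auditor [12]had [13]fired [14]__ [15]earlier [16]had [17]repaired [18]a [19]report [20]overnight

The marked gap is inside the relative clause, the direct object of "fired".
Its filler is the head noun "teacher" (via "that"), at word 8.
(The other dependency links word 1 to a gap after word 4.)

8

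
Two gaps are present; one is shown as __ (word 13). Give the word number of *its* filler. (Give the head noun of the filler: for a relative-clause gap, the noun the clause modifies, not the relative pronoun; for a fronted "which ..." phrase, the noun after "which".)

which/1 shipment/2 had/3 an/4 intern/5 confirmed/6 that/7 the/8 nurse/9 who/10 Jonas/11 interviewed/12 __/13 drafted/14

9

The marked gap is inside the relative clause, the direct object of "interviewed".
Its filler is the head noun "nurse" (via "who"), at word 9.
(The other dependency links word 2 to a gap after word 14.)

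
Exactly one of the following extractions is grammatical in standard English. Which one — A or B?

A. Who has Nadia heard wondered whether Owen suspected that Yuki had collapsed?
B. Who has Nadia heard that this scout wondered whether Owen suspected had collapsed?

In B, the wh-phrase is extracted from inside a wh-island (introduced by "whether"), which blocks movement.
In A, the extraction path crosses only that-complement boundaries, which are transparent.
So A is grammatical.

A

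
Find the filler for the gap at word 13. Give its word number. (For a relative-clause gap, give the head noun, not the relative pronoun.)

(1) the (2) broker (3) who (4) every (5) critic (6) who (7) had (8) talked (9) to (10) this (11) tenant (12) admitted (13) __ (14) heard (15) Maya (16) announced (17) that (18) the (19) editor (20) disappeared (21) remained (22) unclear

The gap at 13 is the subject of "heard", inside a relative clause.
The relative pronoun is "who" (word 3); it is bound by the head noun immediately before it.
Its filler is the head noun "broker", at word 2.

2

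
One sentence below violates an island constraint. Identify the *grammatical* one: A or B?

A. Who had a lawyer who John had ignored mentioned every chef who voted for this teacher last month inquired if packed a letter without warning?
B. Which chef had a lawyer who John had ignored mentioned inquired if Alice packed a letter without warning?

B

In A, the wh-phrase is extracted from inside a wh-island (introduced by "if"), which blocks movement.
In B, the extraction path crosses only that-complement boundaries, which are transparent.
So B is grammatical.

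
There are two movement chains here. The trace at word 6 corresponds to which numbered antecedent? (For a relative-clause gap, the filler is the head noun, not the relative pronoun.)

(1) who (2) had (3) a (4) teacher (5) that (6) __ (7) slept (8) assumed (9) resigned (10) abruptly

4

The marked gap is inside the relative clause, the subject of "slept".
Its filler is the head noun "teacher" (via "that"), at word 4.
(The other dependency links word 1 to a gap after word 8.)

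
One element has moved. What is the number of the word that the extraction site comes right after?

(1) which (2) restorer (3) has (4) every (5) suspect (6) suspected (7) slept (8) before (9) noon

The displaced element is "which restorer" (word 2).
It is linked across 1 clause boundary (Ø).
It functions as the subject of "slept", so the gap sits immediately after word 6 ("suspected").
Base order: Every suspect has suspected that which restorer slept before noon.

6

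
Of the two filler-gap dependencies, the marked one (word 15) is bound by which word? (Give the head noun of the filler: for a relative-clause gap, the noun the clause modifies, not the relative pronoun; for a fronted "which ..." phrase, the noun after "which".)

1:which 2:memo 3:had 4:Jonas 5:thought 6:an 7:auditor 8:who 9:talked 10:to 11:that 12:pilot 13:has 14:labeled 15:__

The marked gap is the direct object of "labeled".
Its filler is the fronted wh-phrase "which memo", at word 2.
(The other dependency links word 7 to a gap after word 8.)

2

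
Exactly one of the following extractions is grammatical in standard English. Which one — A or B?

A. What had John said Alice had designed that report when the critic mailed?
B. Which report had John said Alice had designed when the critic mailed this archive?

B

In A, the wh-phrase is extracted from inside an adjunct island (introduced by "when"), which blocks movement.
In B, the extraction path crosses only that-complement boundaries, which are transparent.
So B is grammatical.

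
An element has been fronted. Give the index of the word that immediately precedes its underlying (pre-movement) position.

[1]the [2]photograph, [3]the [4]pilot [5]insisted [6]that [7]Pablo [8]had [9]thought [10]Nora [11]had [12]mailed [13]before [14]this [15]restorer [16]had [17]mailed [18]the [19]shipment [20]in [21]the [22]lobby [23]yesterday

The displaced element is "the photograph" (word 2).
It is linked across 2 clause boundaries (that → Ø).
It functions as the direct object of "mailed", so the gap sits immediately after word 12 ("mailed").
Base order: The pilot insisted that Pablo had thought Nora had mailed the photograph before this restorer had mailed the shipment in the lobby yesterday.

12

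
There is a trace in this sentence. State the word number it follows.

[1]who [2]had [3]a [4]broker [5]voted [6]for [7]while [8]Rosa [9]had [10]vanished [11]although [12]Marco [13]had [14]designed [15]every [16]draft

6

The displaced element is "who" (word 1).
It functions as the object of the preposition "for" of "voted", so the gap sits immediately after word 6 ("for").
Base order: A broker had voted for who while Rosa had vanished although Marco had designed every draft.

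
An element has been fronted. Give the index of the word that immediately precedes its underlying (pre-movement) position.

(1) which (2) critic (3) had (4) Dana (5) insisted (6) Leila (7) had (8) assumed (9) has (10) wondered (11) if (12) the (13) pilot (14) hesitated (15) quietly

The displaced element is "which critic" (word 2).
It is linked across 2 clause boundaries (Ø → Ø).
It functions as the subject of "wondered", so the gap sits immediately after word 8 ("assumed").
Base order: Dana had insisted Leila had assumed that which critic has wondered if the pilot hesitated quietly.

8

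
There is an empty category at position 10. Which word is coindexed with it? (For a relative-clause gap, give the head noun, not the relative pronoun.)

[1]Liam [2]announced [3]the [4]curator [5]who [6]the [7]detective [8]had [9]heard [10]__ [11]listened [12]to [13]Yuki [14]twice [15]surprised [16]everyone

The gap at 10 is the subject of "listened", inside a relative clause.
The relative pronoun is "who" (word 5); it is bound by the head noun immediately before it.
Its filler is the head noun "curator", at word 4.

4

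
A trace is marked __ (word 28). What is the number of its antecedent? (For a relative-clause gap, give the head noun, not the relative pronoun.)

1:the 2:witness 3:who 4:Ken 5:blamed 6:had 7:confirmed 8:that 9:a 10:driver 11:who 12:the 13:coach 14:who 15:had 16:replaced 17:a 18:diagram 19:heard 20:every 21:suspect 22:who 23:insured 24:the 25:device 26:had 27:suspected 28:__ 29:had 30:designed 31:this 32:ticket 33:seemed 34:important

The gap at 28 is the subject of "designed", inside a relative clause.
The relative pronoun is "who" (word 11); it is bound by the head noun immediately before it.
Its filler is the head noun "driver", at word 10.

10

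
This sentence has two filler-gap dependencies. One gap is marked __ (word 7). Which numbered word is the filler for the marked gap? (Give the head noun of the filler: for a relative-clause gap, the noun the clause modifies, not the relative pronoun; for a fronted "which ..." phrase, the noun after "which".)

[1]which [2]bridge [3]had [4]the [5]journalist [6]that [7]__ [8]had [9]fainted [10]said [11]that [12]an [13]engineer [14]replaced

5

The marked gap is inside the relative clause, the subject of "fainted".
Its filler is the head noun "journalist" (via "that"), at word 5.
(The other dependency links word 2 to a gap after word 14.)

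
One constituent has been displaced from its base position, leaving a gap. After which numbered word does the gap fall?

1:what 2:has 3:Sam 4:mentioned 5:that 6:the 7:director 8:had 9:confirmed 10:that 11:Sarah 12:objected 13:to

The displaced element is "what" (word 1).
It is linked across 2 clause boundaries (that → that).
It functions as the object of the preposition "to" of "objected", so the gap sits immediately after word 13 ("to").
Base order: Sam has mentioned that the director had confirmed that Sarah objected to what.

13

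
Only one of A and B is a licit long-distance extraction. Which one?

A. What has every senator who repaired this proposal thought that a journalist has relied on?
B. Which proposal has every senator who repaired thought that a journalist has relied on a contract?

A

In B, the wh-phrase is extracted from inside a complex-NP island (relative clause) (introduced by "who"), which blocks movement.
In A, the extraction path crosses only that-complement boundaries, which are transparent.
So A is grammatical.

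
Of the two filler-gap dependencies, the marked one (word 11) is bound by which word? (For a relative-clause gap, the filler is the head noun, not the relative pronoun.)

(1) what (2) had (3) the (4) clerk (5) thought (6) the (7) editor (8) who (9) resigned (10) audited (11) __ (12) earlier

1

The marked gap is the direct object of "audited".
Its filler is the fronted wh-phrase "what", at word 1.
(The other dependency links word 7 to a gap after word 8.)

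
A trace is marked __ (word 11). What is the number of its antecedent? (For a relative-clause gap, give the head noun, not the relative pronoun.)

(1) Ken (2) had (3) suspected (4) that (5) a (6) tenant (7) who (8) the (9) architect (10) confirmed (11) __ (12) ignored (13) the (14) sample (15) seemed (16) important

6

The gap at 11 is the subject of "ignored", inside a relative clause.
The relative pronoun is "who" (word 7); it is bound by the head noun immediately before it.
Its filler is the head noun "tenant", at word 6.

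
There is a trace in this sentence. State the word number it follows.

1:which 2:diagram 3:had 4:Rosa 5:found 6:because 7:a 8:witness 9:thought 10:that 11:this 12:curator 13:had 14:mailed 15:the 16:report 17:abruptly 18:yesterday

5

The displaced element is "which diagram" (word 2).
It functions as the direct object of "found", so the gap sits immediately after word 5 ("found").
Base order: Rosa had found which diagram because a witness thought that this curator had mailed the report abruptly yesterday.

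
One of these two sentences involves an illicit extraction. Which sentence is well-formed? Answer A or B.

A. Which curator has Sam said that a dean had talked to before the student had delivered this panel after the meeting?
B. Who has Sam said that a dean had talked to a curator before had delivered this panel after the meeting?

A

In B, the wh-phrase is extracted from inside an adjunct island (introduced by "before"), which blocks movement.
In A, the extraction path crosses only that-complement boundaries, which are transparent.
So A is grammatical.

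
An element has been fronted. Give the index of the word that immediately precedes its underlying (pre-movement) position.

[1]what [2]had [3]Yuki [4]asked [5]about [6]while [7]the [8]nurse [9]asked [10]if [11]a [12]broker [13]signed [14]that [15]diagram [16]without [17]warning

The displaced element is "what" (word 1).
It functions as the object of the preposition "about" of "asked", so the gap sits immediately after word 5 ("about").
Base order: Yuki had asked about what while the nurse asked if a broker signed that diagram without warning.

5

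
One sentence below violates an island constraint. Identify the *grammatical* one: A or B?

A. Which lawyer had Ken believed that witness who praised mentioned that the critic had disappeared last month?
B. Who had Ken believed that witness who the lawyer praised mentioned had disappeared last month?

In A, the wh-phrase is extracted from inside a complex-NP island (relative clause) (introduced by "who"), which blocks movement.
In B, the extraction path crosses only that-complement boundaries, which are transparent.
So B is grammatical.

B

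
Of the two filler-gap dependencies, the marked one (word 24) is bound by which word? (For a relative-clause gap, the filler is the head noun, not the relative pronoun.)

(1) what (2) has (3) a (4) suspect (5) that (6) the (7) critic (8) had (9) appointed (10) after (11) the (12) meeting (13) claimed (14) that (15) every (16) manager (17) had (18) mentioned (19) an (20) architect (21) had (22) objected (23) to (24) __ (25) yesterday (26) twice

1

The marked gap is the object of the preposition "to" of "objected".
Its filler is the fronted wh-phrase "what", at word 1.
(The other dependency links word 4 to a gap after word 9.)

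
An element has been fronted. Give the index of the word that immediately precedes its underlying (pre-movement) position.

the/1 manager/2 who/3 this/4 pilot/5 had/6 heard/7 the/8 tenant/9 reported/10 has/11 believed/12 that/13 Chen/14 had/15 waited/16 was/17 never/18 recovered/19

The displaced element is "the manager" (word 2).
It is linked across 2 clause boundaries (Ø → Ø).
It functions as the subject of "believed", so the gap sits immediately after word 10 ("reported").
Base order: This pilot had heard the tenant reported the manager has believed that Chen had waited.

10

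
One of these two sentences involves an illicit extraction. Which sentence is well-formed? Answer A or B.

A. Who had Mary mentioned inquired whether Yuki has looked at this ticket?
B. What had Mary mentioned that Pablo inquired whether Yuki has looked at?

In B, the wh-phrase is extracted from inside a wh-island (introduced by "whether"), which blocks movement.
In A, the extraction path crosses only that-complement boundaries, which are transparent.
So A is grammatical.

A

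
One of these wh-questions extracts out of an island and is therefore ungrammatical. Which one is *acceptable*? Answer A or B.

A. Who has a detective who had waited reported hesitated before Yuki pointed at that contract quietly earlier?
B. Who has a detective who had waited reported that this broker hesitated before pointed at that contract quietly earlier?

A

In B, the wh-phrase is extracted from inside an adjunct island (introduced by "before"), which blocks movement.
In A, the extraction path crosses only that-complement boundaries, which are transparent.
So A is grammatical.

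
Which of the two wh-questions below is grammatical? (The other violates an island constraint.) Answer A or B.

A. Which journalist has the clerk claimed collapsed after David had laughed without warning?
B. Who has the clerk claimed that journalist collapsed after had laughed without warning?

A

In B, the wh-phrase is extracted from inside an adjunct island (introduced by "after"), which blocks movement.
In A, the extraction path crosses only that-complement boundaries, which are transparent.
So A is grammatical.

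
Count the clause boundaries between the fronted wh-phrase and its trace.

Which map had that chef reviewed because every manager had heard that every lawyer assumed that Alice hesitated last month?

"which map" originates inside the matrix clause — no clause boundary is crossed.

0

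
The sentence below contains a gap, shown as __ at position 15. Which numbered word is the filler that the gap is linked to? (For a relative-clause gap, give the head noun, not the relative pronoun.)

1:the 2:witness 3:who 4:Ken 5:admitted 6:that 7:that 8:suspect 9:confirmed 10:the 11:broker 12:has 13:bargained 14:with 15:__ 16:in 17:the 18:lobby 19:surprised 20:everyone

The gap at 15 is the prepositional object of "bargained", inside a relative clause.
The relative pronoun is "who" (word 3); it is bound by the head noun immediately before it.
Its filler is the head noun "witness", at word 2.

2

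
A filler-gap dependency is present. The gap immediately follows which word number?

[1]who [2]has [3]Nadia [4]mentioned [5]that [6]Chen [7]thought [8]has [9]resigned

The displaced element is "who" (word 1).
It is linked across 2 clause boundaries (that → Ø).
It functions as the subject of "resigned", so the gap sits immediately after word 7 ("thought").
Base order: Nadia has mentioned that Chen thought that who has resigned.

7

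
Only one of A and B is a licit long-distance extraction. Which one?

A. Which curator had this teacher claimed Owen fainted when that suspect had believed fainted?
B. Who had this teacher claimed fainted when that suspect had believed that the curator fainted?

B

In A, the wh-phrase is extracted from inside an adjunct island (introduced by "when"), which blocks movement.
In B, the extraction path crosses only that-complement boundaries, which are transparent.
So B is grammatical.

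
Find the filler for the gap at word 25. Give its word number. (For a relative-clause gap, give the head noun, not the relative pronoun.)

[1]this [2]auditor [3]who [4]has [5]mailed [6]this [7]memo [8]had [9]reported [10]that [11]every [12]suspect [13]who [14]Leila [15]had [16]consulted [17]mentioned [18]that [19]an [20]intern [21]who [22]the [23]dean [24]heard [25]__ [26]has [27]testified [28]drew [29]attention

20

The gap at 25 is the subject of "testified", inside a relative clause.
The relative pronoun is "who" (word 21); it is bound by the head noun immediately before it.
Its filler is the head noun "intern", at word 20.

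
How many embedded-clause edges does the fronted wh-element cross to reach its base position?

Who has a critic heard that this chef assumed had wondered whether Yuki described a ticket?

"who" is extracted from the subject of "wondered".
Boundaries crossed, outermost first: [that], [Ø] — 2 in total.

2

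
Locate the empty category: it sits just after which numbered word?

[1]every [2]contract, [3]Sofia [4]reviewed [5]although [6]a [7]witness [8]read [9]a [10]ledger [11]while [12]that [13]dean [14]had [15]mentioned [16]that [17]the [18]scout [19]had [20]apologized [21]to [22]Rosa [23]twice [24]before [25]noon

The displaced element is "every contract" (word 2).
It functions as the direct object of "reviewed", so the gap sits immediately after word 4 ("reviewed").
Base order: Sofia reviewed every contract although a witness read a ledger while that dean had mentioned that the scout had apologized to Rosa twice before noon.

4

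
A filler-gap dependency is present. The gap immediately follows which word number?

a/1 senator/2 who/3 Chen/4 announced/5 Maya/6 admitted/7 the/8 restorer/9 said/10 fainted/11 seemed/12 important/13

10

The displaced element is "a senator" (word 2).
It is linked across 3 clause boundaries (Ø → Ø → Ø).
It functions as the subject of "fainted", so the gap sits immediately after word 10 ("said").
Base order: Chen announced Maya admitted the restorer said that a senator fainted.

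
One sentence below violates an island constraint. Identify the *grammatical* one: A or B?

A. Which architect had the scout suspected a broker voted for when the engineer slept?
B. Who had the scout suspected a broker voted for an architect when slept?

In B, the wh-phrase is extracted from inside an adjunct island (introduced by "when"), which blocks movement.
In A, the extraction path crosses only that-complement boundaries, which are transparent.
So A is grammatical.

A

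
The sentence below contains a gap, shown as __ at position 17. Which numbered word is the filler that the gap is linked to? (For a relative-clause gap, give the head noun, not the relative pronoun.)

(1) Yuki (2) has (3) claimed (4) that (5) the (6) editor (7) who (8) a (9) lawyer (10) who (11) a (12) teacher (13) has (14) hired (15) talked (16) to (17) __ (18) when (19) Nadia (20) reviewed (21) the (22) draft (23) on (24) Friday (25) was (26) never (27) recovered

6

The gap at 17 is the prepositional object of "talked", inside a relative clause.
The relative pronoun is "who" (word 7); it is bound by the head noun immediately before it.
Its filler is the head noun "editor", at word 6.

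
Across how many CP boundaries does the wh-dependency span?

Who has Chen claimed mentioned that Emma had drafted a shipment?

"who" is extracted from the subject of "mentioned".
Boundaries crossed, outermost first: [Ø] — 1 in total.

1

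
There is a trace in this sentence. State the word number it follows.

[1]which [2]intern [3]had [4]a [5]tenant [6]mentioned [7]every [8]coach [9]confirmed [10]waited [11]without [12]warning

9

The displaced element is "which intern" (word 2).
It is linked across 2 clause boundaries (Ø → Ø).
It functions as the subject of "waited", so the gap sits immediately after word 9 ("confirmed").
Base order: A tenant had mentioned every coach confirmed that which intern waited without warning.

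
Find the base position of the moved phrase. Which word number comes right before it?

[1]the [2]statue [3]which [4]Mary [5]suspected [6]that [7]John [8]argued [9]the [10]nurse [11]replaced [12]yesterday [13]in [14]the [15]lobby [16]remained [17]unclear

11

The displaced element is "the statue" (word 2).
It is linked across 2 clause boundaries (that → Ø).
It functions as the direct object of "replaced", so the gap sits immediately after word 11 ("replaced").
Base order: Mary suspected that John argued the nurse replaced the statue yesterday in the lobby.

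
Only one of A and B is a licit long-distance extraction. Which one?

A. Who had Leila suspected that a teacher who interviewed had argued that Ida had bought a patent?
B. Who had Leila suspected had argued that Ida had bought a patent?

B

In A, the wh-phrase is extracted from inside a complex-NP island (relative clause) (introduced by "who"), which blocks movement.
In B, the extraction path crosses only that-complement boundaries, which are transparent.
So B is grammatical.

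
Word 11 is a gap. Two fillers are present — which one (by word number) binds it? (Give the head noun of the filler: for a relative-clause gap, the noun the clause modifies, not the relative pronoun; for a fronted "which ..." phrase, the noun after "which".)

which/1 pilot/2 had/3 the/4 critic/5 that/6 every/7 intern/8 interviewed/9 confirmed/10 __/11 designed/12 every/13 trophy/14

2

The marked gap is the subject of "designed".
Its filler is the fronted wh-phrase "which pilot", at word 2.
(The other dependency links word 5 to a gap after word 9.)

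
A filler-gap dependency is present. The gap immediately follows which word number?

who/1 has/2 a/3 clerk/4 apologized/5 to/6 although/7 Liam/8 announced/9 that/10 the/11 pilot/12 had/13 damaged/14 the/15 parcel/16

The displaced element is "who" (word 1).
It functions as the object of the preposition "to" of "apologized", so the gap sits immediately after word 6 ("to").
Base order: A clerk has apologized to who although Liam announced that the pilot had damaged the parcel.

6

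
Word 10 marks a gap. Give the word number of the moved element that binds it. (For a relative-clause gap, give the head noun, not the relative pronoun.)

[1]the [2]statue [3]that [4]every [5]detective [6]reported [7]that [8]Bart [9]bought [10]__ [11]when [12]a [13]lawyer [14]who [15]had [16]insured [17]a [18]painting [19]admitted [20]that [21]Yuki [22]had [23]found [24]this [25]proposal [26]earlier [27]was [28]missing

The gap at 10 is the object of "bought", inside a relative clause.
The relative pronoun is "that" (word 3); it is bound by the head noun immediately before it.
Its filler is the head noun "statue", at word 2.

2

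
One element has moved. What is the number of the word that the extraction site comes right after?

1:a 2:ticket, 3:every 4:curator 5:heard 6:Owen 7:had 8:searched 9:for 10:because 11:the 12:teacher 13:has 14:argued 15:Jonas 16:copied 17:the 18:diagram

The displaced element is "a ticket" (word 2).
It is linked across 1 clause boundary (Ø).
It functions as the object of the preposition "for" of "searched", so the gap sits immediately after word 9 ("for").
Base order: Every curator heard Owen had searched for a ticket because the teacher has argued Jonas copied the diagram.

9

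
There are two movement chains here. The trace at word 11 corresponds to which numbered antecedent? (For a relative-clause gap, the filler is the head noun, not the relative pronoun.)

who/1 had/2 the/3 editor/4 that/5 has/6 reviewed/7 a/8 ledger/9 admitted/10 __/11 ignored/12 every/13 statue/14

1

The marked gap is the subject of "ignored".
Its filler is the fronted wh-phrase "who", at word 1.
(The other dependency links word 4 to a gap after word 5.)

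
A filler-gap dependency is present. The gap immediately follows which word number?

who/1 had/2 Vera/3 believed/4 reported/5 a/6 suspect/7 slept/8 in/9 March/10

The displaced element is "who" (word 1).
It is linked across 1 clause boundary (Ø).
It functions as the subject of "reported", so the gap sits immediately after word 4 ("believed").
Base order: Vera had believed who reported a suspect slept in March.

4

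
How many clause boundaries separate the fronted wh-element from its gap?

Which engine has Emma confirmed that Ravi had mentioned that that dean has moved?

"which engine" is extracted from the object of "moved".
Boundaries crossed, outermost first: [that], [that] — 2 in total.

2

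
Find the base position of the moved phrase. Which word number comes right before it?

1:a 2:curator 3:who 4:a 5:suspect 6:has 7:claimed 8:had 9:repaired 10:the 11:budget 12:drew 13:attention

The displaced element is "a curator" (word 2).
It is linked across 1 clause boundary (Ø).
It functions as the subject of "repaired", so the gap sits immediately after word 7 ("claimed").
Base order: A suspect has claimed that a curator had repaired the budget.

7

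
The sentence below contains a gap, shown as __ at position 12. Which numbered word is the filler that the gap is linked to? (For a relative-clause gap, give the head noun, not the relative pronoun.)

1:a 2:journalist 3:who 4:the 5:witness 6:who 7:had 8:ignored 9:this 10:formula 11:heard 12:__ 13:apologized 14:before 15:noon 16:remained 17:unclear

2

The gap at 12 is the subject of "apologized", inside a relative clause.
The relative pronoun is "who" (word 3); it is bound by the head noun immediately before it.
Its filler is the head noun "journalist", at word 2.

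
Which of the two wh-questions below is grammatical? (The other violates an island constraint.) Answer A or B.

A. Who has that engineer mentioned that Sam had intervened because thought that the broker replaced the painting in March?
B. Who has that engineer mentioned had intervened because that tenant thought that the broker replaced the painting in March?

B

In A, the wh-phrase is extracted from inside an adjunct island (introduced by "because"), which blocks movement.
In B, the extraction path crosses only that-complement boundaries, which are transparent.
So B is grammatical.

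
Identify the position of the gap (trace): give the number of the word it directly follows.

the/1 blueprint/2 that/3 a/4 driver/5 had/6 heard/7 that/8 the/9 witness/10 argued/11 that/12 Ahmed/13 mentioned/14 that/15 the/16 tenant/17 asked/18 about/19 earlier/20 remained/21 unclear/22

The displaced element is "the blueprint" (word 2).
It is linked across 3 clause boundaries (that → that → that).
It functions as the object of the preposition "about" of "asked", so the gap sits immediately after word 19 ("about").
Base order: A driver had heard that the witness argued that Ahmed mentioned that the tenant asked about the blueprint earlier.

19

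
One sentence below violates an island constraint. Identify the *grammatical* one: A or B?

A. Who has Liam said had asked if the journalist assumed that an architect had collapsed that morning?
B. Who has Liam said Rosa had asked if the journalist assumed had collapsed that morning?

In B, the wh-phrase is extracted from inside a wh-island (introduced by "if"), which blocks movement.
In A, the extraction path crosses only that-complement boundaries, which are transparent.
So A is grammatical.

A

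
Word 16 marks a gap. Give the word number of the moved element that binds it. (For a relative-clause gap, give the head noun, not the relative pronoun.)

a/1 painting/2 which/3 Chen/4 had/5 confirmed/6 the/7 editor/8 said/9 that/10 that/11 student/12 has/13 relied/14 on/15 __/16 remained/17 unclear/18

2

The gap at 16 is the prepositional object of "relied", inside a relative clause.
The relative pronoun is "which" (word 3); it is bound by the head noun immediately before it.
Its filler is the head noun "painting", at word 2.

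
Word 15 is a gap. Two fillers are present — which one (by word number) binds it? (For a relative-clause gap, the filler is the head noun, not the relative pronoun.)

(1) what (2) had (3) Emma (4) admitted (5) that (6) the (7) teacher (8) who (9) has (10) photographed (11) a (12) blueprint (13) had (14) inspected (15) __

The marked gap is the direct object of "inspected".
Its filler is the fronted wh-phrase "what", at word 1.
(The other dependency links word 7 to a gap after word 8.)

1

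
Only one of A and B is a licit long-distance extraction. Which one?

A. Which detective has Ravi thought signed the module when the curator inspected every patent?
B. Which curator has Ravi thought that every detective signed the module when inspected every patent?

A

In B, the wh-phrase is extracted from inside an adjunct island (introduced by "when"), which blocks movement.
In A, the extraction path crosses only that-complement boundaries, which are transparent.
So A is grammatical.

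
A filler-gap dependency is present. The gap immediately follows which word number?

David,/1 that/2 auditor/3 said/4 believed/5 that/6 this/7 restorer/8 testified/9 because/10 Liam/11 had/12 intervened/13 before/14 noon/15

4

The displaced element is "David" (word 1).
It is linked across 1 clause boundary (Ø).
It functions as the subject of "believed", so the gap sits immediately after word 4 ("said").
Base order: That auditor said that David believed that this restorer testified because Liam had intervened before noon.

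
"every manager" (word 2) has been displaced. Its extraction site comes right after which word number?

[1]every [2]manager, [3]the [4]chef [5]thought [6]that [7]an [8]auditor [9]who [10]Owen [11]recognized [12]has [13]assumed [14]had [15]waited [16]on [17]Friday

13

The displaced element is "every manager" (word 2).
It is linked across 2 clause boundaries (that → Ø).
It functions as the subject of "waited", so the gap sits immediately after word 13 ("assumed").
Base order: The chef thought that an auditor who Owen recognized has assumed that every manager had waited on Friday.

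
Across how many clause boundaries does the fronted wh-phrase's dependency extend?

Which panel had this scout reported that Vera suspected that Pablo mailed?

2

"which panel" is extracted from the object of "mailed".
Boundaries crossed, outermost first: [that], [that] — 2 in total.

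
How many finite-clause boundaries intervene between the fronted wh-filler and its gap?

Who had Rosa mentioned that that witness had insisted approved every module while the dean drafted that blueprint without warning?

2

"who" is extracted from the subject of "approved".
Boundaries crossed, outermost first: [that], [Ø] — 2 in total.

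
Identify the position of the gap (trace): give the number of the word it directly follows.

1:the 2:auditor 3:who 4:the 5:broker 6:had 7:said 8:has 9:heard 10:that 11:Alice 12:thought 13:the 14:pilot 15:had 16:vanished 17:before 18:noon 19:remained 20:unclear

7

The displaced element is "the auditor" (word 2).
It is linked across 1 clause boundary (Ø).
It functions as the subject of "heard", so the gap sits immediately after word 7 ("said").
Base order: The broker had said that the auditor has heard that Alice thought the pilot had vanished before noon.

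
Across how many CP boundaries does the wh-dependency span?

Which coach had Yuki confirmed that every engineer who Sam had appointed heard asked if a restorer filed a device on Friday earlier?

2

"which coach" is extracted from the subject of "asked".
Boundaries crossed, outermost first: [that], [Ø] — 2 in total.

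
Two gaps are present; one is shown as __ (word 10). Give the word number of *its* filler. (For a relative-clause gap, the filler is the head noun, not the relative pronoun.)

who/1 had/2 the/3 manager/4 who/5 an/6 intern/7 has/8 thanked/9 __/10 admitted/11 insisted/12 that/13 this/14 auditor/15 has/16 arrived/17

4

The marked gap is inside the relative clause, the direct object of "thanked".
Its filler is the head noun "manager" (via "who"), at word 4.
(The other dependency links word 1 to a gap after word 11.)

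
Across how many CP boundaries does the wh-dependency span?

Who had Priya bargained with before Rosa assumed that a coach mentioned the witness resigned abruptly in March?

"who" originates inside the matrix clause — no clause boundary is crossed.

0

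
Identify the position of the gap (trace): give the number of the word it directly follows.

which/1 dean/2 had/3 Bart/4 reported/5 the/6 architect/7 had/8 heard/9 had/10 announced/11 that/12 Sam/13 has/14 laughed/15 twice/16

9

The displaced element is "which dean" (word 2).
It is linked across 2 clause boundaries (Ø → Ø).
It functions as the subject of "announced", so the gap sits immediately after word 9 ("heard").
Base order: Bart had reported the architect had heard that which dean had announced that Sam has laughed twice.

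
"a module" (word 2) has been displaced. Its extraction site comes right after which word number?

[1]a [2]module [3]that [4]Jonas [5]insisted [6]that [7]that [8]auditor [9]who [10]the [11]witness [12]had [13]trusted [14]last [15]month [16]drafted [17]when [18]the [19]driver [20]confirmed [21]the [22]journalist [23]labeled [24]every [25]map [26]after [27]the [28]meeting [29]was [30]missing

The displaced element is "a module" (word 2).
It is linked across 1 clause boundary (that).
It functions as the direct object of "drafted", so the gap sits immediately after word 16 ("drafted").
Base order: Jonas insisted that that auditor who the witness had trusted last month drafted a module when the driver confirmed the journalist labeled every map after the meeting.

16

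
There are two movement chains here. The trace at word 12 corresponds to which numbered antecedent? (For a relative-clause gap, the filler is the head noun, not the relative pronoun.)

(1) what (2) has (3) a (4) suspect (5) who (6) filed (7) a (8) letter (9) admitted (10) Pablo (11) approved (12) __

The marked gap is the direct object of "approved".
Its filler is the fronted wh-phrase "what", at word 1.
(The other dependency links word 4 to a gap after word 5.)

1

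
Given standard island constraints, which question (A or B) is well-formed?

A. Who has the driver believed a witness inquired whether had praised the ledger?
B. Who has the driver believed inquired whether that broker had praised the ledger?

In A, the wh-phrase is extracted from inside a wh-island (introduced by "whether"), which blocks movement.
In B, the extraction path crosses only that-complement boundaries, which are transparent.
So B is grammatical.

B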